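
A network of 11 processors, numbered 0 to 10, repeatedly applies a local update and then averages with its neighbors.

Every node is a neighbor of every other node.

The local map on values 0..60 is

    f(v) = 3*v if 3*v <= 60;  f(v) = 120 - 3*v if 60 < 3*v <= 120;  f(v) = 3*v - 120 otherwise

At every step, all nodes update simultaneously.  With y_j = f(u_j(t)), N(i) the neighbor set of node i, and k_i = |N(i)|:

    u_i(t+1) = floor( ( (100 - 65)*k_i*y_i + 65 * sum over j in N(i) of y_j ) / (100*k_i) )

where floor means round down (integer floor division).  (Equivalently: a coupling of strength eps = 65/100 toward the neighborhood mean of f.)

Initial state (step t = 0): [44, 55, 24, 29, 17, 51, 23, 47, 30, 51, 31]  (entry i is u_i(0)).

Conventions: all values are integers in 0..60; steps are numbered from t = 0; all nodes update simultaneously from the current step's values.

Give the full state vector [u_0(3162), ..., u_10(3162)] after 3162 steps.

Answer: [55, 56, 56, 56, 56, 56, 56, 56, 55, 56, 55]
Key observation: The state at step 12, [19, 20, 20, 20, 20, 20, 20, 20, 19, 20, 19], reappears at step 16: the system is in a cycle of period 4 from step 12 on.  Therefore the state at step 3162 equals the state at step 12 + ((3162 - 12) mod 4) = 14, which is [55, 56, 56, 56, 56, 56, 56, 56, 55, 56, 55].

Derivation:
t=0: [44, 55, 24, 29, 17, 51, 23, 47, 30, 51, 31]
t=1: [28, 37, 38, 34, 39, 34, 39, 30, 33, 34, 32]
t=2: [22, 14, 13, 17, 12, 17, 12, 20, 18, 17, 18]
t=3: [49, 46, 45, 48, 44, 48, 44, 51, 49, 48, 49]
t=4: [23, 20, 20, 22, 19, 22, 19, 25, 23, 22, 23]
t=5: [53, 55, 55, 54, 54, 54, 54, 51, 53, 54, 53]
t=6: [40, 42, 42, 41, 41, 41, 41, 38, 40, 41, 40]
t=7: [2, 3, 3, 3, 3, 3, 3, 3, 2, 3, 2]
t=8: [7, 8, 8, 8, 8, 8, 8, 8, 7, 8, 7]
t=9: [22, 23, 23, 23, 23, 23, 23, 23, 22, 23, 22]
t=10: [52, 51, 51, 51, 51, 51, 51, 51, 52, 51, 52]
t=11: [34, 33, 33, 33, 33, 33, 33, 33, 34, 33, 34]
t=12: [19, 20, 20, 20, 20, 20, 20, 20, 19, 20, 19]
t=13: [58, 59, 59, 59, 59, 59, 59, 59, 58, 59, 58]
t=14: [55, 56, 56, 56, 56, 56, 56, 56, 55, 56, 55]
t=15: [46, 47, 47, 47, 47, 47, 47, 47, 46, 47, 46]
t=16: [19, 20, 20, 20, 20, 20, 20, 20, 19, 20, 19]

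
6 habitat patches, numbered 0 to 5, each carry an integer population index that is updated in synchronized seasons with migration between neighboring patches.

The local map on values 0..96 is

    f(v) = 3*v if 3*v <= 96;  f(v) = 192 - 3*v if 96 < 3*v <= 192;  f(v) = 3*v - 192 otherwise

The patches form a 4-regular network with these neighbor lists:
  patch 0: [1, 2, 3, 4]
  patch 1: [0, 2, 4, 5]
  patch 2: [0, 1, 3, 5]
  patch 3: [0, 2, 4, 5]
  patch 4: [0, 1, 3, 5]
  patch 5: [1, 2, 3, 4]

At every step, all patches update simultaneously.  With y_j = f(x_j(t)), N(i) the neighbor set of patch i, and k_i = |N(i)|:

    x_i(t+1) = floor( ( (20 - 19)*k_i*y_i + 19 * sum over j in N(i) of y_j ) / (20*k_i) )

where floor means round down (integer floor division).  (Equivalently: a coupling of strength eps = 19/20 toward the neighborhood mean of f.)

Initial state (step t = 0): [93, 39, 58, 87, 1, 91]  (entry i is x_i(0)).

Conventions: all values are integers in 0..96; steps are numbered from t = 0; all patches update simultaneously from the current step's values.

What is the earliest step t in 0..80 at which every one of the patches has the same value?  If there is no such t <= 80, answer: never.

Simulating step by step:
t=0: [93, 39, 58, 87, 1, 91]  (not all equal)
t=1: [43, 48, 75, 48, 74, 43]  (not all equal)
t=2: [40, 47, 54, 47, 54, 40]  (not all equal)
t=3: [42, 51, 59, 51, 59, 42]  (not all equal)
t=4: [28, 40, 50, 40, 50, 28]  (not all equal)
t=5: [58, 63, 76, 63, 76, 58]  (not all equal)
t=6: [19, 25, 11, 25, 11, 19]  (not all equal)
t=7: [54, 46, 64, 46, 64, 54]  (not all equal)
t=8: [27, 16, 39, 16, 39, 27]  (not all equal)
t=9: [62, 76, 65, 76, 65, 62]  (not all equal)
t=10: [18, 6, 20, 6, 20, 18]  (not all equal)
t=11: [39, 55, 37, 55, 37, 39]  (not all equal)
t=12: [55, 75, 52, 75, 52, 55]  (not all equal)
t=13: [34, 31, 30, 31, 30, 34]  (not all equal)
t=14: [91, 90, 91, 90, 91, 91]  (not all equal)
t=15: [79, 80, 79, 80, 79, 79]  (not all equal)
t=16: [46, 45, 46, 45, 46, 46]  (not all equal)
t=17: [55, 54, 55, 54, 55, 55]  (not all equal)
t=18: [28, 27, 28, 27, 28, 28]  (not all equal)
t=19: [82, 83, 82, 83, 82, 82]  (not all equal)
t=20: [55, 54, 55, 54, 55, 55]  (not all equal)

Answer: never
Key observation: The state at step 17 reappears at step 20 — the system is in a cycle of period 3 from step 17 on.  No step 0..20 is synchronized, and the cycle repeats forever, so no step up to 80 (or ever) has all patches equal.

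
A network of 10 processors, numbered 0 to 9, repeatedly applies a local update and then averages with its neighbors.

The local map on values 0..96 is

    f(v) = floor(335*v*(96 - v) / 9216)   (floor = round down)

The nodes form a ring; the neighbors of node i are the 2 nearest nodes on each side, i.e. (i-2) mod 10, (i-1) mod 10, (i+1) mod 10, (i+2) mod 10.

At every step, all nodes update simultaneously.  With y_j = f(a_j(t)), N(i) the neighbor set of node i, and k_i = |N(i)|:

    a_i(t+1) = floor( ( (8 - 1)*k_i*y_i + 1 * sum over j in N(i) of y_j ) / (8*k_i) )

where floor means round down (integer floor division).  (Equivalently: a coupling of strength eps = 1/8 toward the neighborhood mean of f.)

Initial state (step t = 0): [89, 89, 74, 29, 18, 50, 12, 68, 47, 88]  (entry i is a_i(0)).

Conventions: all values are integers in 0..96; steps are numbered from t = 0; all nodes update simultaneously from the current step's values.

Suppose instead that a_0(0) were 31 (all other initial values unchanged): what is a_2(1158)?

Simulating step by step:
t=0: [31, 89, 74, 29, 18, 50, 12, 68, 47, 88]
t=1: [69, 26, 58, 67, 52, 79, 40, 67, 78, 29]
t=2: [66, 66, 78, 69, 81, 51, 78, 69, 53, 69]
t=3: [70, 70, 52, 66, 46, 79, 53, 67, 79, 67]
t=4: [66, 66, 81, 70, 81, 51, 79, 69, 51, 69]
t=5: [70, 69, 46, 65, 46, 79, 50, 67, 80, 67]
t=6: [66, 67, 81, 72, 81, 51, 80, 68, 49, 69]
t=7: [70, 68, 46, 61, 45, 79, 48, 69, 80, 67]
t=8: [66, 69, 81, 76, 81, 51, 80, 66, 49, 69]
t=9: [70, 66, 45, 55, 45, 79, 49, 70, 80, 67]
t=10: [66, 71, 82, 79, 81, 51, 80, 65, 49, 69]
t=11: [70, 63, 42, 49, 45, 79, 49, 72, 80, 67]
t=12: [66, 75, 81, 81, 81, 51, 80, 61, 49, 69]
t=13: [69, 56, 45, 45, 45, 79, 49, 76, 80, 67]
t=14: [67, 80, 82, 81, 81, 51, 79, 55, 48, 69]
t=15: [68, 47, 42, 45, 45, 79, 51, 79, 80, 67]
t=16: [69, 82, 81, 81, 81, 51, 79, 49, 48, 68]
t=17: [66, 42, 44, 45, 45, 79, 51, 81, 80, 68]
t=18: [70, 81, 82, 81, 81, 51, 79, 46, 48, 67]
t=19: [65, 45, 42, 45, 45, 79, 51, 81, 80, 69]
t=20: [72, 82, 81, 81, 81, 51, 79, 46, 48, 66]
t=21: [61, 42, 44, 45, 45, 79, 51, 81, 80, 70]
t=22: [76, 81, 82, 81, 81, 51, 79, 46, 48, 65]
t=23: [55, 45, 41, 45, 45, 79, 51, 81, 80, 72]
t=24: [79, 82, 81, 81, 81, 51, 79, 45, 48, 62]
t=25: [49, 42, 44, 45, 45, 79, 51, 81, 80, 74]
t=26: [81, 81, 82, 81, 81, 51, 79, 45, 48, 59]
t=27: [46, 45, 41, 45, 45, 79, 51, 81, 80, 77]
t=28: [80, 82, 81, 81, 81, 51, 79, 45, 48, 54]
t=29: [48, 42, 43, 45, 45, 79, 51, 81, 80, 79]
t=30: [80, 81, 82, 81, 81, 51, 79, 45, 48, 49]
t=31: [48, 45, 41, 45, 45, 79, 51, 81, 80, 80]
t=32: [80, 81, 81, 81, 81, 51, 79, 45, 48, 48]
t=33: [48, 45, 44, 45, 45, 79, 51, 81, 80, 80]
t=34: [80, 81, 83, 81, 81, 51, 79, 45, 48, 48]
t=35: [48, 45, 39, 45, 45, 79, 51, 81, 80, 80]
t=36: [80, 81, 80, 81, 81, 51, 79, 45, 48, 48]
t=37: [48, 45, 45, 45, 45, 79, 51, 81, 80, 80]
t=38: [80, 81, 83, 81, 81, 51, 79, 45, 48, 48]

Answer: a_2(1158) = 83
Key observation: The state at step 34, [80, 81, 83, 81, 81, 51, 79, 45, 48, 48], reappears at step 38: the system is in a cycle of period 4 from step 34 on.  Therefore the state at step 1158 equals the state at step 34 + ((1158 - 34) mod 4) = 34, which is [80, 81, 83, 81, 81, 51, 79, 45, 48, 48].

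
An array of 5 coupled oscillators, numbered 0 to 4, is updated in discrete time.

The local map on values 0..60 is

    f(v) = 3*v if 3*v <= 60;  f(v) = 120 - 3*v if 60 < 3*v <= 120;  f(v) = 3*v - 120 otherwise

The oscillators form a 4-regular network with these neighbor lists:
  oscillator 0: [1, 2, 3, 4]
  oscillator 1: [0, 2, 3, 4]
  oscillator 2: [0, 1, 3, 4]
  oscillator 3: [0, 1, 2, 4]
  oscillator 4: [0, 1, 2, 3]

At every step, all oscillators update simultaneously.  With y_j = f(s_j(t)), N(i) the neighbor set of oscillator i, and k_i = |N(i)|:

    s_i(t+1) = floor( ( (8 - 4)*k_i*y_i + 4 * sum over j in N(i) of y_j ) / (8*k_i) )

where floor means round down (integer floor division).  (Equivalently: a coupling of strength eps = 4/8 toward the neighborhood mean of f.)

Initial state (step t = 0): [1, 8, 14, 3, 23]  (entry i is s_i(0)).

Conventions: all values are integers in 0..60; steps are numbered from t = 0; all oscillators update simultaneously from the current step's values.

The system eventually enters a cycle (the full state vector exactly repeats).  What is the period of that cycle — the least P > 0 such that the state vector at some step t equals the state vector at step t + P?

Simulating step by step:
t=0: [1, 8, 14, 3, 23]
t=1: [17, 25, 31, 19, 35]
t=2: [43, 41, 34, 45, 30]
t=3: [12, 10, 16, 15, 20]
t=4: [40, 38, 45, 44, 49]
t=5: [7, 9, 13, 12, 17]
t=6: [29, 31, 36, 35, 40]
t=7: [23, 21, 15, 16, 10]
t=8: [48, 50, 45, 46, 40]
t=9: [19, 22, 16, 17, 10]
t=10: [51, 50, 48, 49, 41]
t=11: [27, 25, 23, 24, 15]
t=12: [43, 45, 47, 46, 45]
t=13: [13, 15, 17, 16, 15]
t=14: [43, 45, 47, 46, 45]

Answer: 2
Key observation: The state at step 12, [43, 45, 47, 46, 45], reappears at step 14 — and no state repeats earlier — so the cycle the system enters has period 2.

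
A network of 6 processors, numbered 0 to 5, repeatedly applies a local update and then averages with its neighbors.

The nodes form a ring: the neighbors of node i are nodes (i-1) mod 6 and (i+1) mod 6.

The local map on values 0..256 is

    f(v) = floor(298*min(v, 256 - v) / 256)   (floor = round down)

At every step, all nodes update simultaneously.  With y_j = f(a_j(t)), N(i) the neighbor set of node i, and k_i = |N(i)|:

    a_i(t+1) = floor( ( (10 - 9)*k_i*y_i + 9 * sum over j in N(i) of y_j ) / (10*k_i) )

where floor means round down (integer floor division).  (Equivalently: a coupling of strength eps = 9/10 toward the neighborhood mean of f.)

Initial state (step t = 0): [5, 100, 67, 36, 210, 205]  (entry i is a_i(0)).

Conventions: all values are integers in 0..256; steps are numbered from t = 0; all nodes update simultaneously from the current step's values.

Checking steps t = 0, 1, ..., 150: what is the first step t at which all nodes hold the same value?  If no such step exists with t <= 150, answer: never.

Simulating step by step:
t=0: [5, 100, 67, 36, 210, 205]  (not all equal)
t=1: [79, 48, 78, 62, 50, 32]  (not all equal)
t=2: [50, 86, 66, 73, 54, 70]  (not all equal)
t=3: [87, 70, 90, 70, 80, 62]  (not all equal)
t=4: [78, 100, 83, 96, 78, 94]  (not all equal)
t=5: [110, 95, 111, 94, 108, 91]  (not all equal)
t=6: [109, 126, 111, 125, 108, 124]  (not all equal)
t=7: [143, 129, 143, 128, 142, 127]  (not all equal)
t=8: [145, 132, 146, 133, 146, 133]  (not all equal)
t=9: [142, 130, 141, 129, 141, 129]  (not all equal)
t=10: [145, 133, 145, 134, 145, 133]  (not all equal)
t=11: [141, 130, 141, 130, 141, 130]  (not all equal)
t=12: [144, 134, 144, 134, 144, 134]  (not all equal)
t=13: [140, 131, 140, 131, 140, 131]  (not all equal)
t=14: [144, 136, 144, 136, 144, 136]  (not all equal)
t=15: [138, 130, 138, 130, 138, 130]  (not all equal)
t=16: [145, 137, 145, 137, 145, 137]  (not all equal)
t=17: [137, 129, 137, 129, 137, 129]  (not all equal)
t=18: [146, 138, 146, 138, 146, 138]  (not all equal)
t=19: [136, 128, 136, 128, 136, 128]  (not all equal)
t=20: [148, 140, 148, 140, 148, 140]  (not all equal)
t=21: [134, 126, 134, 126, 134, 126]  (not all equal)
t=22: [145, 142, 145, 142, 145, 142]  (not all equal)
t=23: [131, 129, 131, 129, 131, 129]  (not all equal)
t=24: [146, 145, 146, 145, 146, 145]  (not all equal)
t=25: [128, 128, 128, 128, 128, 128]  (all equal)

Answer: 25
Key observation: Synchronization is absorbing here: once all nodes are equal they stay equal, and step 25 is the first all-equal step.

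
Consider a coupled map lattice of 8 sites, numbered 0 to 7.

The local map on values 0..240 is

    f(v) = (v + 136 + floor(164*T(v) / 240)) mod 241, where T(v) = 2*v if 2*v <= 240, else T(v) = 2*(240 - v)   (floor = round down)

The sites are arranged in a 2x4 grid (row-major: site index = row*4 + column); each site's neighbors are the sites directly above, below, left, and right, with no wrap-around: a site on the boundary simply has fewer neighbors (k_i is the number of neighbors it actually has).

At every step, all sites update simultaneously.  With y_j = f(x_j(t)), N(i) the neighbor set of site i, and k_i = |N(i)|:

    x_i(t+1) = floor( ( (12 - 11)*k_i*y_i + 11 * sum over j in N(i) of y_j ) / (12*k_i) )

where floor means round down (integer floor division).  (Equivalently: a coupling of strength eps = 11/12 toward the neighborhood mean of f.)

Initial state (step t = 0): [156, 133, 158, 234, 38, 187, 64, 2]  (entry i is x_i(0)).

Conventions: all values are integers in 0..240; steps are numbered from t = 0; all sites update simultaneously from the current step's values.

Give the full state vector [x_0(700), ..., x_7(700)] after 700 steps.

Simulating step by step:
t=0: [156, 133, 158, 234, 38, 187, 64, 2]
t=1: [196, 162, 122, 151, 164, 148, 144, 95]
t=2: [161, 165, 167, 150, 159, 165, 156, 164]
t=3: [163, 162, 164, 162, 162, 163, 161, 166]
t=4: [163, 162, 162, 162, 163, 163, 162, 162]
t=5: [163, 163, 163, 163, 163, 163, 163, 163]
t=6: [163, 163, 163, 163, 163, 163, 163, 163]

Answer: [163, 163, 163, 163, 163, 163, 163, 163]
Key observation: The state at step 5, [163, 163, 163, 163, 163, 163, 163, 163], reappears at step 6: the system is in a cycle of period 1 from step 5 on.  Therefore the state at step 700 equals the state at step 5 + ((700 - 5) mod 1) = 5, which is [163, 163, 163, 163, 163, 163, 163, 163].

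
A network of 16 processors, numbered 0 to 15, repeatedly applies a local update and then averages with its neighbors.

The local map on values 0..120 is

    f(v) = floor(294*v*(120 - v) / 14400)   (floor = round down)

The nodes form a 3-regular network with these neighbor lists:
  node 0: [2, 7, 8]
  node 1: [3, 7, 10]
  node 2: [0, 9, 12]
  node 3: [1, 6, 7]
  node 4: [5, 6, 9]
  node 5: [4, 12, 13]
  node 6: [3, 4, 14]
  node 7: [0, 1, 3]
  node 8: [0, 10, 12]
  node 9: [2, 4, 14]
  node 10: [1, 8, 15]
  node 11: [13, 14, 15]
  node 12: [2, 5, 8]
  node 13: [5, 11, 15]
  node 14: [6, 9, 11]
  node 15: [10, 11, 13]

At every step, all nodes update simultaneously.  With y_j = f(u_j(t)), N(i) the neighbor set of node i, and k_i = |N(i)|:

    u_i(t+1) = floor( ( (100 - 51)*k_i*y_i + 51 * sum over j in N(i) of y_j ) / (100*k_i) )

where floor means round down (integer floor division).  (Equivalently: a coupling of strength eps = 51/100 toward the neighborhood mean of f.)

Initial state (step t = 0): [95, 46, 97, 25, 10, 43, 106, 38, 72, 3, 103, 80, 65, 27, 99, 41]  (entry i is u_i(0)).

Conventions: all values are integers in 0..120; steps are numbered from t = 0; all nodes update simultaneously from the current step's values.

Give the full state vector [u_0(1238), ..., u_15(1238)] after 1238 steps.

Simulating step by step:
t=0: [95, 46, 97, 25, 10, 43, 106, 38, 72, 3, 103, 80, 65, 27, 99, 41]
t=1: [53, 58, 43, 51, 28, 57, 33, 58, 60, 21, 52, 58, 66, 58, 37, 58]
t=2: [71, 72, 64, 69, 54, 69, 59, 72, 72, 51, 72, 71, 71, 73, 59, 72]
t=3: [71, 70, 71, 71, 71, 71, 72, 70, 70, 71, 70, 71, 71, 70, 72, 70]
t=4: [71, 71, 71, 70, 70, 71, 70, 71, 71, 70, 71, 70, 71, 71, 70, 71]
t=5: [71, 71, 71, 71, 71, 71, 71, 71, 71, 71, 71, 71, 71, 71, 71, 71]
t=6: [71, 71, 71, 71, 71, 71, 71, 71, 71, 71, 71, 71, 71, 71, 71, 71]

Answer: [71, 71, 71, 71, 71, 71, 71, 71, 71, 71, 71, 71, 71, 71, 71, 71]
Key observation: The state at step 5, [71, 71, 71, 71, 71, 71, 71, 71, 71, 71, 71, 71, 71, 71, 71, 71], reappears at step 6: the system is in a cycle of period 1 from step 5 on.  Therefore the state at step 1238 equals the state at step 5 + ((1238 - 5) mod 1) = 5, which is [71, 71, 71, 71, 71, 71, 71, 71, 71, 71, 71, 71, 71, 71, 71, 71].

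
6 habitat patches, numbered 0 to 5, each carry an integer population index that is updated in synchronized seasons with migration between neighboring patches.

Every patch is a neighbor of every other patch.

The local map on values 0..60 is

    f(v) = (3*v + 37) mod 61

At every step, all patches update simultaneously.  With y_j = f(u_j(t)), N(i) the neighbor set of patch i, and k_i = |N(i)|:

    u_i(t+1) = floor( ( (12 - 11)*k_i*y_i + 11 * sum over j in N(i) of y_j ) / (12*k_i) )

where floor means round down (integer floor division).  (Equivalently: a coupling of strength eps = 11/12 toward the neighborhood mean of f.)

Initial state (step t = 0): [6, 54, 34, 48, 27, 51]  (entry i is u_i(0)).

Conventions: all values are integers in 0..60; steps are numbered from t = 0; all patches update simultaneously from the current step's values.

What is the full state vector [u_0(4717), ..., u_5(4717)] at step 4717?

Answer: [17, 17, 17, 16, 16, 17]
Key observation: The state at step 3, [30, 30, 30, 29, 29, 30], reappears at step 13: the system is in a cycle of period 10 from step 3 on.  Therefore the state at step 4717 equals the state at step 3 + ((4717 - 3) mod 10) = 7, which is [17, 17, 17, 16, 16, 17].

Derivation:
t=0: [6, 54, 34, 48, 27, 51]
t=1: [33, 37, 36, 32, 32, 37]
t=2: [18, 17, 18, 19, 19, 17]
t=3: [30, 30, 30, 29, 29, 30]
t=4: [3, 3, 3, 4, 4, 3]
t=5: [47, 47, 47, 46, 46, 47]
t=6: [54, 54, 54, 55, 55, 54]
t=7: [17, 17, 17, 16, 16, 17]
t=8: [25, 25, 25, 26, 26, 25]
t=9: [52, 52, 52, 51, 51, 52]
t=10: [8, 8, 8, 9, 9, 8]
t=11: [1, 1, 1, 0, 0, 1]
t=12: [38, 38, 38, 39, 39, 38]
t=13: [30, 30, 30, 29, 29, 30]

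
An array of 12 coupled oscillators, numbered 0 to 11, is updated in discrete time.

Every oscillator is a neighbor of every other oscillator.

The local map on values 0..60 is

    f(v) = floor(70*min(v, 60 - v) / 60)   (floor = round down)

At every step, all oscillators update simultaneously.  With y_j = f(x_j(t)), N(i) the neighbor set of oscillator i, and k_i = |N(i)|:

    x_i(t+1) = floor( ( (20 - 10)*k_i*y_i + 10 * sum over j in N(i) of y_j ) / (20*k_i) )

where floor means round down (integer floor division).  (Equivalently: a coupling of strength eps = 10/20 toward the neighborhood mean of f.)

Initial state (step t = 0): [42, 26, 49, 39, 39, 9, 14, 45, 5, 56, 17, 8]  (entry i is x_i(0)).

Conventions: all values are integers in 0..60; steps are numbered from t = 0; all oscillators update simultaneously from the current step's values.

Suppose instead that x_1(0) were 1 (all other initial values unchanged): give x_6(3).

Answer: x_6(3) = 16
Key observation: This trace re-runs the system from the modified initial state.

Derivation:
t=0: [42, 1, 49, 39, 39, 9, 14, 45, 5, 56, 17, 8]
t=1: [16, 7, 12, 18, 18, 11, 14, 15, 9, 9, 16, 11]
t=2: [16, 11, 14, 17, 17, 13, 15, 15, 12, 12, 16, 13]
t=3: [17, 14, 16, 17, 17, 15, 16, 16, 15, 15, 17, 15]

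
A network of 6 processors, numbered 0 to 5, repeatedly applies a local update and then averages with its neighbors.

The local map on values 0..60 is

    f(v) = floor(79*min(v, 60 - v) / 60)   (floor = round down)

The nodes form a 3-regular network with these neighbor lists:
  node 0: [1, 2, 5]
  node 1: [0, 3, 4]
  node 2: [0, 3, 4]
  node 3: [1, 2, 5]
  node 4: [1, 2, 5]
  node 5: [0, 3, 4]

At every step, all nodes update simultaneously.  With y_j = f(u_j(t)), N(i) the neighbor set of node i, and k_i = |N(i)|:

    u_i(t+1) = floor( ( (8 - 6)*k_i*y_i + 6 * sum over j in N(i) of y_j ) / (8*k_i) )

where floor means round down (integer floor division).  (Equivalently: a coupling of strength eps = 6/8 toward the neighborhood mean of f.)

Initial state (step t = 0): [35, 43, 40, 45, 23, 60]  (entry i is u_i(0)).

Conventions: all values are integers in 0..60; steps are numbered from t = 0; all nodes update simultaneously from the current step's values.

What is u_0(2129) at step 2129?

Answer: u_0(2129) = 38
Key observation: The state at step 7, [36, 36, 36, 36, 36, 36], reappears at step 11: the system is in a cycle of period 4 from step 7 on.  Therefore the state at step 2129 equals the state at step 7 + ((2129 - 7) mod 4) = 9, which is [38, 38, 38, 38, 38, 38].

Derivation:
t=0: [35, 43, 40, 45, 23, 60]
t=1: [20, 25, 26, 16, 19, 20]
t=2: [29, 26, 26, 28, 29, 24]
t=3: [34, 36, 36, 33, 34, 35]
t=4: [32, 33, 33, 32, 32, 33]
t=5: [35, 35, 35, 35, 35, 35]
t=6: [32, 32, 32, 32, 32, 32]
t=7: [36, 36, 36, 36, 36, 36]
t=8: [31, 31, 31, 31, 31, 31]
t=9: [38, 38, 38, 38, 38, 38]
t=10: [28, 28, 28, 28, 28, 28]
t=11: [36, 36, 36, 36, 36, 36]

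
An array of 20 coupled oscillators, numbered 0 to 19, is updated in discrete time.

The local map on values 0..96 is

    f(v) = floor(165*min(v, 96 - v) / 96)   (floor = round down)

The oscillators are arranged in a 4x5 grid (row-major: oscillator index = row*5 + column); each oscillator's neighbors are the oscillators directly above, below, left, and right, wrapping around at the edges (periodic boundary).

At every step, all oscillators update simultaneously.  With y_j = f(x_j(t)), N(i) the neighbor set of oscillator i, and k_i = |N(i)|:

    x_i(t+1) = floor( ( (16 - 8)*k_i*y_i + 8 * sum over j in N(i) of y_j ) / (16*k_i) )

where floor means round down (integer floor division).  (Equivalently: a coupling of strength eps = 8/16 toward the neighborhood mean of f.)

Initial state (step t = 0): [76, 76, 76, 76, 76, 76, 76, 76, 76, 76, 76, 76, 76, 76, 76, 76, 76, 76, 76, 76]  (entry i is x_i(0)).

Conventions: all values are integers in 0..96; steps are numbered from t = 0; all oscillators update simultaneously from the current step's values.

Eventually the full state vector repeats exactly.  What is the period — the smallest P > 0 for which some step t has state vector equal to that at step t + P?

Answer: 6
Key observation: The state at step 8, [49, 49, 49, 49, 49, 49, 49, 49, 49, 49, 49, 49, 49, 49, 49, 49, 49, 49, 49, 49], reappears at step 14 — and no state repeats earlier — so the cycle the system enters has period 6.

Derivation:
t=0: [76, 76, 76, 76, 76, 76, 76, 76, 76, 76, 76, 76, 76, 76, 76, 76, 76, 76, 76, 76]
t=1: [34, 34, 34, 34, 34, 34, 34, 34, 34, 34, 34, 34, 34, 34, 34, 34, 34, 34, 34, 34]
t=2: [58, 58, 58, 58, 58, 58, 58, 58, 58, 58, 58, 58, 58, 58, 58, 58, 58, 58, 58, 58]
t=3: [65, 65, 65, 65, 65, 65, 65, 65, 65, 65, 65, 65, 65, 65, 65, 65, 65, 65, 65, 65]
t=4: [53, 53, 53, 53, 53, 53, 53, 53, 53, 53, 53, 53, 53, 53, 53, 53, 53, 53, 53, 53]
t=5: [73, 73, 73, 73, 73, 73, 73, 73, 73, 73, 73, 73, 73, 73, 73, 73, 73, 73, 73, 73]
t=6: [39, 39, 39, 39, 39, 39, 39, 39, 39, 39, 39, 39, 39, 39, 39, 39, 39, 39, 39, 39]
t=7: [67, 67, 67, 67, 67, 67, 67, 67, 67, 67, 67, 67, 67, 67, 67, 67, 67, 67, 67, 67]
t=8: [49, 49, 49, 49, 49, 49, 49, 49, 49, 49, 49, 49, 49, 49, 49, 49, 49, 49, 49, 49]
t=9: [80, 80, 80, 80, 80, 80, 80, 80, 80, 80, 80, 80, 80, 80, 80, 80, 80, 80, 80, 80]
t=10: [27, 27, 27, 27, 27, 27, 27, 27, 27, 27, 27, 27, 27, 27, 27, 27, 27, 27, 27, 27]
t=11: [46, 46, 46, 46, 46, 46, 46, 46, 46, 46, 46, 46, 46, 46, 46, 46, 46, 46, 46, 46]
t=12: [79, 79, 79, 79, 79, 79, 79, 79, 79, 79, 79, 79, 79, 79, 79, 79, 79, 79, 79, 79]
t=13: [29, 29, 29, 29, 29, 29, 29, 29, 29, 29, 29, 29, 29, 29, 29, 29, 29, 29, 29, 29]
t=14: [49, 49, 49, 49, 49, 49, 49, 49, 49, 49, 49, 49, 49, 49, 49, 49, 49, 49, 49, 49]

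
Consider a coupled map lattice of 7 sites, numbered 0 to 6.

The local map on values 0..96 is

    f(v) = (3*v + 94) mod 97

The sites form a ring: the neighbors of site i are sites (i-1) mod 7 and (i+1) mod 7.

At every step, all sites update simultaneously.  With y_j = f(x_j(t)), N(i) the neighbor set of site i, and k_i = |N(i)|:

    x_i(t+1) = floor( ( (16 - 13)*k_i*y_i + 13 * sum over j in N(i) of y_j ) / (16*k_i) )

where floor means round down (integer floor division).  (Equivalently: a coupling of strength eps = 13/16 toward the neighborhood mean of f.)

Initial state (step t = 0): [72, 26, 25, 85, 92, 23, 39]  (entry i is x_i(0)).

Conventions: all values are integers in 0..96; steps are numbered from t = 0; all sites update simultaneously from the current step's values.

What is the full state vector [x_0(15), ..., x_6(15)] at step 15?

Simulating step by step:
t=0: [72, 26, 25, 85, 92, 23, 39]
t=1: [40, 51, 67, 72, 65, 51, 37]
t=2: [29, 19, 30, 43, 47, 53, 31]
t=3: [74, 79, 50, 57, 43, 64, 74]
t=4: [31, 37, 54, 45, 71, 39, 52]
t=5: [44, 63, 30, 38, 24, 32, 53]
t=6: [66, 65, 58, 66, 56, 69, 61]
t=7: [72, 48, 52, 57, 17, 63, 20]
t=8: [44, 38, 57, 55, 74, 59, 54]
t=9: [36, 44, 45, 51, 62, 49, 55]
t=10: [40, 23, 41, 59, 56, 70, 34]
t=11: [31, 29, 62, 51, 49, 30, 13]
t=12: [65, 87, 71, 63, 65, 50, 78]
t=13: [58, 57, 65, 61, 74, 63, 65]
t=14: [81, 81, 80, 64, 74, 65, 84]
t=15: [49, 44, 64, 44, 80, 50, 67]

Answer: [49, 44, 64, 44, 80, 50, 67]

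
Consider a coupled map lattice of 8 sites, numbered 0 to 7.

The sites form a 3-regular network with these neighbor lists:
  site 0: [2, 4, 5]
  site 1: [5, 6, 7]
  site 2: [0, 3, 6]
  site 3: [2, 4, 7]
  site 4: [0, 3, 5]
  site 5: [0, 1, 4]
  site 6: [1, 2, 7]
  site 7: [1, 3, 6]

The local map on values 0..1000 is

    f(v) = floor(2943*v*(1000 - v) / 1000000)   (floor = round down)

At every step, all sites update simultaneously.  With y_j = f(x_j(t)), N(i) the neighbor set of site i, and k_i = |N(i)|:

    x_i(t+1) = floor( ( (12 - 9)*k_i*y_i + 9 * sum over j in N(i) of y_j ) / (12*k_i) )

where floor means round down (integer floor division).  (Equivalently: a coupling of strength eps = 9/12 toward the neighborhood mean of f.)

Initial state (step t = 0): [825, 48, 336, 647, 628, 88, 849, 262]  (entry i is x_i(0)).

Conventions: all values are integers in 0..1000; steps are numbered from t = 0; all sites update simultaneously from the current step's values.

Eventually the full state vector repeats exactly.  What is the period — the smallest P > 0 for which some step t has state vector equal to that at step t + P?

Simulating step by step:
t=0: [825, 48, 336, 647, 628, 88, 849, 262]
t=1: [500, 329, 532, 646, 504, 370, 434, 438]
t=2: [722, 695, 715, 716, 707, 701, 706, 692]
t=3: [603, 619, 599, 608, 603, 609, 614, 614]
t=4: [703, 697, 702, 702, 702, 700, 698, 697]
t=5: [615, 620, 616, 616, 615, 617, 619, 619]
t=6: [695, 694, 695, 695, 695, 695, 694, 694]
t=7: [623, 623, 623, 623, 623, 623, 623, 623]
t=8: [691, 691, 691, 691, 691, 691, 691, 691]
t=9: [628, 628, 628, 628, 628, 628, 628, 628]
t=10: [687, 687, 687, 687, 687, 687, 687, 687]
t=11: [632, 632, 632, 632, 632, 632, 632, 632]
t=12: [684, 684, 684, 684, 684, 684, 684, 684]
t=13: [636, 636, 636, 636, 636, 636, 636, 636]
t=14: [681, 681, 681, 681, 681, 681, 681, 681]
t=15: [639, 639, 639, 639, 639, 639, 639, 639]
t=16: [678, 678, 678, 678, 678, 678, 678, 678]
t=17: [642, 642, 642, 642, 642, 642, 642, 642]
t=18: [676, 676, 676, 676, 676, 676, 676, 676]
t=19: [644, 644, 644, 644, 644, 644, 644, 644]
t=20: [674, 674, 674, 674, 674, 674, 674, 674]
t=21: [646, 646, 646, 646, 646, 646, 646, 646]
t=22: [673, 673, 673, 673, 673, 673, 673, 673]
t=23: [647, 647, 647, 647, 647, 647, 647, 647]
t=24: [672, 672, 672, 672, 672, 672, 672, 672]
t=25: [648, 648, 648, 648, 648, 648, 648, 648]
t=26: [671, 671, 671, 671, 671, 671, 671, 671]
t=27: [649, 649, 649, 649, 649, 649, 649, 649]
t=28: [670, 670, 670, 670, 670, 670, 670, 670]
t=29: [650, 650, 650, 650, 650, 650, 650, 650]
t=30: [669, 669, 669, 669, 669, 669, 669, 669]
t=31: [651, 651, 651, 651, 651, 651, 651, 651]
t=32: [668, 668, 668, 668, 668, 668, 668, 668]
t=33: [652, 652, 652, 652, 652, 652, 652, 652]
t=34: [667, 667, 667, 667, 667, 667, 667, 667]
t=35: [653, 653, 653, 653, 653, 653, 653, 653]
t=36: [666, 666, 666, 666, 666, 666, 666, 666]
t=37: [654, 654, 654, 654, 654, 654, 654, 654]
t=38: [665, 665, 665, 665, 665, 665, 665, 665]
t=39: [655, 655, 655, 655, 655, 655, 655, 655]
t=40: [665, 665, 665, 665, 665, 665, 665, 665]

Answer: 2
Key observation: The state at step 38, [665, 665, 665, 665, 665, 665, 665, 665], reappears at step 40 — and no state repeats earlier — so the cycle the system enters has period 2.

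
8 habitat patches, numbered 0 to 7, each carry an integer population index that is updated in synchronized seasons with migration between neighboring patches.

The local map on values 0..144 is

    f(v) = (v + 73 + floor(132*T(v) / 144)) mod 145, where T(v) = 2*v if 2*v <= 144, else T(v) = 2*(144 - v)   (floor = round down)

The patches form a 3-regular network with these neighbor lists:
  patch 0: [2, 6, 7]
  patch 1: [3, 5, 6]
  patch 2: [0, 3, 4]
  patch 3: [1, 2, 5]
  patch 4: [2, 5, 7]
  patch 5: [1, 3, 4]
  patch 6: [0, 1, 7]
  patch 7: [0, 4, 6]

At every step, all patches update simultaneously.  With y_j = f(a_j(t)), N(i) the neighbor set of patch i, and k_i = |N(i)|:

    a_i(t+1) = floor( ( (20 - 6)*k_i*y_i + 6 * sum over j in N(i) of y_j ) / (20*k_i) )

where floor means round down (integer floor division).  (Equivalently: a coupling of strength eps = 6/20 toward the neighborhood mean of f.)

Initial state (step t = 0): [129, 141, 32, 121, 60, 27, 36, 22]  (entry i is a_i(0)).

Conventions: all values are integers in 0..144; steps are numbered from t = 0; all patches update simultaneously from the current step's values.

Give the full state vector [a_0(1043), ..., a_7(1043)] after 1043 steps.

Simulating step by step:
t=0: [129, 141, 32, 121, 60, 27, 36, 22]
t=1: [77, 64, 39, 73, 84, 29, 50, 115]
t=2: [109, 97, 64, 107, 99, 43, 81, 99]
t=3: [104, 105, 107, 98, 103, 66, 118, 109]
t=4: [103, 104, 103, 109, 106, 112, 96, 101]
t=5: [106, 104, 105, 101, 103, 99, 110, 107]
t=6: [102, 105, 104, 106, 105, 108, 101, 102]
t=7: [106, 104, 104, 103, 104, 102, 106, 106]
t=8: [103, 105, 104, 105, 105, 106, 103, 103]
t=9: [105, 104, 104, 104, 104, 103, 105, 105]
t=10: [104, 105, 104, 105, 105, 105, 104, 104]
t=11: [105, 104, 104, 104, 104, 104, 104, 104]
t=12: [104, 105, 104, 105, 105, 105, 104, 104]

Answer: [105, 104, 104, 104, 104, 104, 104, 104]
Key observation: The state at step 10, [104, 105, 104, 105, 105, 105, 104, 104], reappears at step 12: the system is in a cycle of period 2 from step 10 on.  Therefore the state at step 1043 equals the state at step 10 + ((1043 - 10) mod 2) = 11, which is [105, 104, 104, 104, 104, 104, 104, 104].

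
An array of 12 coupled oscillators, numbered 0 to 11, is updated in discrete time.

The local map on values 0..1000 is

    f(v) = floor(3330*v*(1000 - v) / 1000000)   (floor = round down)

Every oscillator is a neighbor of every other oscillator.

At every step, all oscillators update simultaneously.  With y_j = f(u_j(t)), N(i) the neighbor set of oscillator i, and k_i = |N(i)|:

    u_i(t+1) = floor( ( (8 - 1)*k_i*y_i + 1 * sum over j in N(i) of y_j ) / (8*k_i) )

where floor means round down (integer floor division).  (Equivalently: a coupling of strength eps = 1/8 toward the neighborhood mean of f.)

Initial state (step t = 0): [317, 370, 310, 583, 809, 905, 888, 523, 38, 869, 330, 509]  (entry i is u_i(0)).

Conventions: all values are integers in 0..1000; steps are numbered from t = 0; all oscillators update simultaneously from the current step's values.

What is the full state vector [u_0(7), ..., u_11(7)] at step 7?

Simulating step by step:
t=0: [317, 370, 310, 583, 809, 905, 888, 523, 38, 869, 330, 509]
t=1: [701, 750, 694, 778, 523, 327, 365, 796, 184, 407, 715, 798]
t=2: [692, 629, 701, 587, 807, 723, 756, 557, 521, 784, 676, 553]
t=3: [709, 768, 699, 794, 544, 672, 627, 806, 814, 583, 726, 807]
t=4: [682, 601, 694, 559, 802, 722, 761, 538, 524, 788, 661, 536]
t=5: [721, 787, 708, 806, 554, 675, 620, 812, 814, 578, 742, 813]
t=6: [665, 569, 682, 537, 797, 718, 765, 526, 523, 789, 638, 524]
t=7: [739, 803, 722, 813, 563, 681, 615, 816, 816, 577, 763, 816]

Answer: [739, 803, 722, 813, 563, 681, 615, 816, 816, 577, 763, 816]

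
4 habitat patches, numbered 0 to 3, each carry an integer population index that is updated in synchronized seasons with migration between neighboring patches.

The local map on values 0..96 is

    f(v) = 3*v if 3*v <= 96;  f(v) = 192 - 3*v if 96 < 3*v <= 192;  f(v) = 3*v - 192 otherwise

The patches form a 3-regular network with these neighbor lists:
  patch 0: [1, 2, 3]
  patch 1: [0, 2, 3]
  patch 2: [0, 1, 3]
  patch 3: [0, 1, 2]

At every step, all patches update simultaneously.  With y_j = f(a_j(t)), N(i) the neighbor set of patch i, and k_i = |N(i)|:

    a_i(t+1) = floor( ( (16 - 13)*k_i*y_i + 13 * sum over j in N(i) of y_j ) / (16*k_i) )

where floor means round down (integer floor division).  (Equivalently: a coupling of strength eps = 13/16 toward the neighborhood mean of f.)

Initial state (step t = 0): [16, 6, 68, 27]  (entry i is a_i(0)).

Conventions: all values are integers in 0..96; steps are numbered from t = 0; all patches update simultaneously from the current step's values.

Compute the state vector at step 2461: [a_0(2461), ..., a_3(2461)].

Answer: [48, 48, 48, 48]
Key observation: The state at step 5, [48, 48, 48, 48], reappears at step 6: the system is in a cycle of period 1 from step 5 on.  Therefore the state at step 2461 equals the state at step 5 + ((2461 - 5) mod 1) = 5, which is [48, 48, 48, 48].

Derivation:
t=0: [16, 6, 68, 27]
t=1: [39, 41, 42, 36]
t=2: [73, 73, 74, 72]
t=3: [27, 27, 26, 27]
t=4: [80, 80, 80, 80]
t=5: [48, 48, 48, 48]
t=6: [48, 48, 48, 48]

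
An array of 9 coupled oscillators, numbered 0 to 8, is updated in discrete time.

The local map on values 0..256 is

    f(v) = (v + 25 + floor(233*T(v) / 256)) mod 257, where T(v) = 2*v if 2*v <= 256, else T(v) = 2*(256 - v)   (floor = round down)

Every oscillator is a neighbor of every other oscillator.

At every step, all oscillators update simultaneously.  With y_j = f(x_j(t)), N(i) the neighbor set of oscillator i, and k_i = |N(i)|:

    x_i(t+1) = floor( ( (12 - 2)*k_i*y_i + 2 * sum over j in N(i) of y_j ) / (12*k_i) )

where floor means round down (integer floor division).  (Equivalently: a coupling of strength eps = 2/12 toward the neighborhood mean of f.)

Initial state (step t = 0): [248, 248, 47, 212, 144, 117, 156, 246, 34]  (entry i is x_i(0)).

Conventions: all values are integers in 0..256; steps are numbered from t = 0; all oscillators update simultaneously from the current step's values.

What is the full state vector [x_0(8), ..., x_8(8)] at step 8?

Simulating step by step:
t=0: [248, 248, 47, 212, 144, 117, 156, 246, 34]
t=1: [39, 39, 143, 64, 109, 94, 101, 41, 113]
t=2: [129, 129, 114, 186, 81, 47, 62, 134, 90]
t=3: [128, 128, 96, 90, 230, 152, 186, 125, 41]
t=4: [121, 121, 47, 33, 53, 105, 82, 114, 130]
t=5: [113, 113, 152, 120, 166, 77, 233, 97, 128]
t=6: [89, 89, 108, 105, 98, 216, 53, 52, 124]
t=7: [30, 30, 73, 67, 51, 60, 156, 154, 110]
t=8: [115, 115, 214, 200, 163, 185, 113, 114, 90]

Answer: [115, 115, 214, 200, 163, 185, 113, 114, 90]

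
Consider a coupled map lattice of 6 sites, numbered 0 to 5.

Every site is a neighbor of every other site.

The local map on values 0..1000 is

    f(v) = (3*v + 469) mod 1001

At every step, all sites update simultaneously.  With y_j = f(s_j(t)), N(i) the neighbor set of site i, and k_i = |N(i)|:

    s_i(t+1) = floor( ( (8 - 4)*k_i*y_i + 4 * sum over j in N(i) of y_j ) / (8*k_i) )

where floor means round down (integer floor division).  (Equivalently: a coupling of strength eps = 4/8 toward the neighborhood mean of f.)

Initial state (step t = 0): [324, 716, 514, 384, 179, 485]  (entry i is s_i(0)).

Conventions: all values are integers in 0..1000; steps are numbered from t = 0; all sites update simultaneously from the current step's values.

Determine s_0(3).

Simulating step by step:
t=0: [324, 716, 514, 384, 179, 485]
t=1: [437, 507, 264, 509, 263, 630]
t=2: [675, 759, 467, 761, 466, 506]
t=3: [667, 768, 818, 770, 817, 865]

Answer: s_0(3) = 667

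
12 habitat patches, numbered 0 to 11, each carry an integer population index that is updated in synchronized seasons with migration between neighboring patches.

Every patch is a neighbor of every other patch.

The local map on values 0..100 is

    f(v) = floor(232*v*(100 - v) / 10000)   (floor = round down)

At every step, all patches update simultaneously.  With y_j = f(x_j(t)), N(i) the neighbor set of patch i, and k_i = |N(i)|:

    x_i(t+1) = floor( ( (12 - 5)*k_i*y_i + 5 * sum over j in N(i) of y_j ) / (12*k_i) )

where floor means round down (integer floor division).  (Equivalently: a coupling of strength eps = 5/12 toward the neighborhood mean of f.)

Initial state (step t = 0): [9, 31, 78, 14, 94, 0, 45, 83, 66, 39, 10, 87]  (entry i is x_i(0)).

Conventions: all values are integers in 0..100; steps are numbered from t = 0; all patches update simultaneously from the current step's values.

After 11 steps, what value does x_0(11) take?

Simulating step by step:
t=0: [9, 31, 78, 14, 94, 0, 45, 83, 66, 39, 10, 87]
t=1: [25, 41, 36, 29, 21, 14, 45, 32, 43, 44, 25, 28]
t=2: [45, 52, 50, 47, 42, 36, 52, 48, 52, 52, 45, 46]
t=3: [56, 56, 57, 56, 56, 54, 56, 56, 56, 56, 56, 56]
t=4: [56, 56, 56, 56, 56, 56, 56, 56, 56, 56, 56, 56]
t=5: [57, 57, 57, 57, 57, 57, 57, 57, 57, 57, 57, 57]
t=6: [56, 56, 56, 56, 56, 56, 56, 56, 56, 56, 56, 56]
t=7: [57, 57, 57, 57, 57, 57, 57, 57, 57, 57, 57, 57]
t=8: [56, 56, 56, 56, 56, 56, 56, 56, 56, 56, 56, 56]
t=9: [57, 57, 57, 57, 57, 57, 57, 57, 57, 57, 57, 57]
t=10: [56, 56, 56, 56, 56, 56, 56, 56, 56, 56, 56, 56]
t=11: [57, 57, 57, 57, 57, 57, 57, 57, 57, 57, 57, 57]

Answer: x_0(11) = 57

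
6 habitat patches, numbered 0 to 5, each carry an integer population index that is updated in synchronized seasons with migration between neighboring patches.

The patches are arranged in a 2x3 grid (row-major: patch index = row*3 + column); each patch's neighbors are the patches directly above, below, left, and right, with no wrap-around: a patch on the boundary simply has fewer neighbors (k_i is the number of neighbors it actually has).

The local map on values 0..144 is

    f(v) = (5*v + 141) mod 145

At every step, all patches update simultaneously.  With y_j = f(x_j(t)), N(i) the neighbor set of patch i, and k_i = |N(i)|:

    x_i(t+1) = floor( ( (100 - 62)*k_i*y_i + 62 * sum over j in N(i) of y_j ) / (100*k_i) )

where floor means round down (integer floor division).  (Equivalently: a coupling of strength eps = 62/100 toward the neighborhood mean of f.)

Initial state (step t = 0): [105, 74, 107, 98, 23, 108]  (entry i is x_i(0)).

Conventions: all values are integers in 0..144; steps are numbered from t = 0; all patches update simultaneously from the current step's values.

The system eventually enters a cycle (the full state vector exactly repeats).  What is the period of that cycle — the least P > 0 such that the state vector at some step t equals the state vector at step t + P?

Simulating step by step:
t=0: [105, 74, 107, 98, 23, 108]
t=1: [72, 89, 91, 80, 89, 102]
t=2: [59, 20, 29, 62, 40, 33]
t=3: [35, 76, 88, 22, 45, 65]
t=4: [69, 53, 36, 71, 74, 35]
t=5: [74, 76, 55, 62, 70, 43]
t=6: [60, 86, 95, 47, 56, 81]
t=7: [71, 87, 90, 75, 118, 93]
t=8: [92, 69, 55, 51, 53, 15]
t=9: [56, 73, 85, 82, 91, 102]
t=10: [107, 84, 93, 89, 59, 72]
t=11: [77, 73, 69, 32, 41, 33]
t=12: [60, 67, 46, 49, 41, 39]
t=13: [44, 45, 57, 55, 59, 59]
t=14: [89, 71, 75, 70, 42, 42]
t=15: [38, 53, 68, 42, 59, 67]
t=16: [70, 62, 66, 36, 45, 30]
t=17: [35, 40, 18, 52, 38, 35]
t=18: [60, 51, 56, 62, 54, 49]
t=19: [40, 93, 112, 45, 91, 114]
t=20: [51, 48, 94, 49, 54, 92]
t=21: [98, 87, 46, 106, 88, 55]
t=22: [91, 81, 113, 50, 74, 73]
t=23: [71, 87, 104, 66, 87, 89]
t=24: [78, 112, 76, 76, 91, 71]
t=25: [100, 86, 89, 67, 61, 54]
t=26: [78, 67, 81, 37, 65, 51]
t=27: [60, 64, 87, 53, 49, 84]
t=28: [46, 60, 100, 75, 91, 121]
t=29: [57, 34, 31, 60, 28, 31]
t=30: [60, 65, 10, 86, 58, 46]
t=31: [54, 51, 52, 97, 104, 88]
t=32: [93, 104, 75, 80, 62, 59]
t=33: [67, 56, 56, 53, 44, 30]
t=34: [92, 100, 90, 78, 78, 63]
t=35: [56, 49, 29, 72, 73, 41]
t=36: [100, 107, 100, 87, 72, 87]
t=37: [96, 75, 96, 92, 103, 92]
t=38: [47, 63, 47, 44, 54, 44]
t=39: [61, 68, 61, 91, 79, 91]
t=40: [23, 42, 23, 40, 54, 40]
t=41: [76, 94, 76, 91, 79, 91]
t=42: [47, 68, 47, 64, 51, 64]
t=43: [55, 74, 55, 69, 60, 69]
t=44: [87, 82, 87, 60, 39, 60]
t=45: [91, 111, 91, 60, 43, 60]
t=46: [43, 64, 43, 27, 51, 27]
t=47: [73, 59, 73, 103, 99, 103]
t=48: [50, 41, 50, 68, 52, 68]
t=49: [70, 85, 70, 83, 72, 83]
t=50: [99, 86, 99, 83, 102, 83]
t=51: [100, 89, 100, 85, 105, 85]
t=52: [65, 45, 65, 95, 88, 95]
t=53: [46, 41, 46, 23, 30, 23]
t=54: [82, 54, 82, 67, 57, 67]
t=55: [94, 122, 94, 93, 93, 93]
t=56: [27, 28, 27, 27, 26, 27]
t=57: [132, 131, 132, 129, 130, 129]
t=58: [69, 72, 69, 67, 64, 67]
t=59: [52, 51, 52, 39, 40, 39]
t=60: [89, 96, 89, 67, 60, 67]
t=61: [27, 19, 27, 19, 27, 19]
t=62: [106, 115, 106, 115, 106, 115]
t=63: [118, 108, 118, 108, 118, 108]
t=64: [64, 42, 64, 42, 64, 42]
t=65: [47, 39, 47, 39, 47, 39]
t=66: [61, 70, 61, 70, 61, 70]
t=67: [38, 28, 38, 28, 38, 28]
t=68: [99, 77, 99, 77, 99, 77]
t=69: [77, 69, 77, 69, 77, 69]
t=70: [66, 75, 66, 75, 66, 75]
t=71: [63, 53, 63, 53, 63, 53]
t=72: [79, 57, 79, 57, 79, 57]
t=73: [122, 114, 122, 114, 122, 114]
t=74: [91, 65, 91, 65, 91, 65]
t=75: [25, 21, 25, 21, 25, 21]
t=76: [108, 113, 108, 113, 108, 113]
t=77: [116, 110, 116, 110, 116, 110]
t=78: [122, 129, 122, 129, 122, 129]
t=79: [47, 39, 47, 39, 47, 39]

Answer: 14
Key observation: The state at step 65, [47, 39, 47, 39, 47, 39], reappears at step 79 — and no state repeats earlier — so the cycle the system enters has period 14.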